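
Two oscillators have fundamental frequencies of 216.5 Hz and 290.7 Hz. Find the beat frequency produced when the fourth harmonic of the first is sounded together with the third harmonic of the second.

Fourth harmonic of the first: 4·216.5 = 866.0 Hz.
Third harmonic of the second: 3·290.7 = 872.1 Hz.
f_beat = |866.0 − 872.1| = 6.1 Hz.

6.1 Hz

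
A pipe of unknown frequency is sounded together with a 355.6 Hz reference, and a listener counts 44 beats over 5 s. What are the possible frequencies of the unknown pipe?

346.8 Hz or 364.4 Hz

Beat frequency = 44/5 = 8.8 Hz.
|f − 355.6| = 8.8, so f = 355.6 ± 8.8.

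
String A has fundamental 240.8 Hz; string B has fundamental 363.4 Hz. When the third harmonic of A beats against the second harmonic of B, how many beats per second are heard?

4.4 Hz

Third harmonic of the first: 3·240.8 = 722.4 Hz.
Second harmonic of the second: 2·363.4 = 726.8 Hz.
f_beat = |722.4 − 726.8| = 4.4 Hz.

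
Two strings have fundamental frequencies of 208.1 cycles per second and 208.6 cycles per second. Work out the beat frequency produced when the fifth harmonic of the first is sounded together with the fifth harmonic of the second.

Fifth harmonic of the first: 5·208.1 = 1040.5 Hz.
Fifth harmonic of the second: 5·208.6 = 1043.0 Hz.
f_beat = |1040.5 − 1043.0| = 2.5 Hz.

2.5 Hz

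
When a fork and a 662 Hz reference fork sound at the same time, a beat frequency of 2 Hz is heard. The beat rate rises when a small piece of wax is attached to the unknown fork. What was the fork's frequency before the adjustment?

660 Hz

|f − 662| = 2, so the fork was at either 660 Hz or 664 Hz.
Loading a fork with wax lowers its frequency; the adjustment lowers the fork's frequency.
The beat rate rose, so the adjustment moved the fork further from 662 Hz — it was already below the reference.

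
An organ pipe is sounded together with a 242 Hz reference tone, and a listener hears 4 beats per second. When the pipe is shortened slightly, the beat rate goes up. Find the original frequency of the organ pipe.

246 Hz

|f − 242| = 4, so the organ pipe was at either 238 Hz or 246 Hz.
A shorter pipe has a higher fundamental; the adjustment raises the organ pipe's frequency.
The beat rate rose, so the adjustment moved the organ pipe further from 242 Hz — it was already above the reference.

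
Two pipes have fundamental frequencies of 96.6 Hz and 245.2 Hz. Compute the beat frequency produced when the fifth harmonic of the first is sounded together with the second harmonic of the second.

7.4 Hz

Fifth harmonic of the first: 5·96.6 = 483.0 Hz.
Second harmonic of the second: 2·245.2 = 490.4 Hz.
f_beat = |483.0 − 490.4| = 7.4 Hz.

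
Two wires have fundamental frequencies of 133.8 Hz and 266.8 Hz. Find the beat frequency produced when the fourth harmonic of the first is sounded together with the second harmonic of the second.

Fourth harmonic of the first: 4·133.8 = 535.2 Hz.
Second harmonic of the second: 2·266.8 = 533.6 Hz.
f_beat = |535.2 − 533.6| = 1.6 Hz.

1.6 Hz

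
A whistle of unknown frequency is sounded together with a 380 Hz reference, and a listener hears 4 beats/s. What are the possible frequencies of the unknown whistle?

|f − 380| = 4, so f = 380 ± 4.

376 Hz or 384 Hz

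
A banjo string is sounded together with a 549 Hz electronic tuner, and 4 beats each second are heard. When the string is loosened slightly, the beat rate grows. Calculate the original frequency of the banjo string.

|f − 549| = 4, so the banjo string was at either 545 Hz or 553 Hz.
Reducing tension lowers a string's frequency; the adjustment lowers the banjo string's frequency.
The beat rate rose, so the adjustment moved the banjo string further from 549 Hz — it was already below the reference.

545 Hz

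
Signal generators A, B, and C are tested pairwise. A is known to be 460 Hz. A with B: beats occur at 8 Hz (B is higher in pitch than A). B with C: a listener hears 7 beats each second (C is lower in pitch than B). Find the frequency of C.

B is above A, so f_B = 460 + 8 = 468 Hz.
C is below B, so f_C = 468 − 7 = 461 Hz.

461 Hz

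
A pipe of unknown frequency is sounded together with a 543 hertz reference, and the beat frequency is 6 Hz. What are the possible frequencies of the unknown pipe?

|f − 543| = 6, so f = 543 ± 6.

537 Hz or 549 Hz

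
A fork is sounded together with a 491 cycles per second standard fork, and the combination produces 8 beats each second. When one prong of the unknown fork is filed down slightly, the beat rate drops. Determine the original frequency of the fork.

|f − 491| = 8, so the fork was at either 483 Hz or 499 Hz.
Filing a prong removes mass and raises the fork's frequency; the adjustment raises the fork's frequency.
The beat rate fell, so the adjustment moved the fork toward 491 Hz — it must have started below the reference.

483 Hz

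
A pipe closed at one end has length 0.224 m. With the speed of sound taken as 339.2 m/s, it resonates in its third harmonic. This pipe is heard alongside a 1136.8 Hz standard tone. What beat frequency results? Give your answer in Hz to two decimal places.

Closed pipe (odd harmonics): f_n = n·v/(4L) = 3·339.2/(4·0.224) = 1135.7143 Hz.
f_beat = |1135.7143 − 1136.8| = 1.09 Hz.

1.09 Hz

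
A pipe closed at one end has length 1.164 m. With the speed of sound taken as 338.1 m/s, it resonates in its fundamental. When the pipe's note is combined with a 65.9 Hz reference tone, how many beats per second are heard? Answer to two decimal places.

Closed pipe (odd harmonics): f_n = n·v/(4L) = 1·338.1/(4·1.164) = 72.6160 Hz.
f_beat = |72.6160 − 65.9| = 6.72 Hz.

6.72 Hz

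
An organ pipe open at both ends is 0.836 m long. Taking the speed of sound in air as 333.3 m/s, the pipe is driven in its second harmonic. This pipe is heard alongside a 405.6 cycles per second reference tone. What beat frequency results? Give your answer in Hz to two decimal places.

Open pipe: f_n = n·v/(2L) = 2·333.3/(2·0.836) = 398.6842 Hz.
f_beat = |398.6842 − 405.6| = 6.92 Hz.

6.92 Hz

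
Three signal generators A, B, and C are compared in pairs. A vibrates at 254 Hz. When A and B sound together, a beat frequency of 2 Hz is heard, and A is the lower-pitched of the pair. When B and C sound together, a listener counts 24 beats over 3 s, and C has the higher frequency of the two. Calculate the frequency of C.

264 Hz

B is above A, so f_B = 254 + 2 = 256 Hz.
B–C: Beat frequency = 24/3 = 8 Hz.
C is above B, so f_C = 256 + 8 = 264 Hz.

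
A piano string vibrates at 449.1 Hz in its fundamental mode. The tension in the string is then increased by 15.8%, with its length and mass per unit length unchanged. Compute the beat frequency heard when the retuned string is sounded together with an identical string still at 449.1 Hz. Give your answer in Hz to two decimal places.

34.18 Hz

For a string, f ∝ √T, so the new frequency is 449.1·√1.158 = 483.2783 Hz.
f_beat = |483.2783 − 449.1| = 34.18 Hz.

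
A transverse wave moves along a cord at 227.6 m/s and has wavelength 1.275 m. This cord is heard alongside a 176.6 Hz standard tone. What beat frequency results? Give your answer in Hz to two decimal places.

Source frequency f = v/λ = 227.6/1.275 = 178.5098 Hz.
f_beat = |178.5098 − 176.6| = 1.91 Hz.

1.91 Hz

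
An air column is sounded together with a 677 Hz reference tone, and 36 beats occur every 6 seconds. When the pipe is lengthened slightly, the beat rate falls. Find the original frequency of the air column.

683 Hz

Beat frequency = 36/6 = 6 Hz.
|f − 677| = 6, so the air column was at either 671 Hz or 683 Hz.
A longer pipe has a lower fundamental; the adjustment lowers the air column's frequency.
The beat rate fell, so the adjustment moved the air column toward 677 Hz — it must have started above the reference.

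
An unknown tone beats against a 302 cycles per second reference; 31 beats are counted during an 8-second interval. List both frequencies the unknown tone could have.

298.125 Hz or 305.875 Hz

Beat frequency = 31/8 = 3.875 Hz.
|f − 302| = 3.875, so f = 302 ± 3.875.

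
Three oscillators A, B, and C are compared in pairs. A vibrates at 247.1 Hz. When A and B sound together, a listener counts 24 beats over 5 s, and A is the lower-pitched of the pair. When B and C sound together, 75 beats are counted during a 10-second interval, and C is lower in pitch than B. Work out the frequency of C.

A–B: Beat frequency = 24/5 = 4.8 Hz.
B is above A, so f_B = 247.1 + 4.8 = 251.9 Hz.
B–C: Beat frequency = 75/10 = 7.5 Hz.
C is below B, so f_C = 251.9 − 7.5 = 244.4 Hz.

244.4 Hz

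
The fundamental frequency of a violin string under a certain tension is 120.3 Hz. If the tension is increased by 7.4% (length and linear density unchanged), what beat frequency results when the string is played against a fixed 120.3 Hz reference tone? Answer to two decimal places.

4.37 Hz

For a string, f ∝ √T, so the new frequency is 120.3·√1.074 = 124.6717 Hz.
f_beat = |124.6717 − 120.3| = 4.37 Hz.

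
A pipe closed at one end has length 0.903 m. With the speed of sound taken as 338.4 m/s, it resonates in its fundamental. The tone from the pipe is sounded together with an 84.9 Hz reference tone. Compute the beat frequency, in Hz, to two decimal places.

Closed pipe (odd harmonics): f_n = n·v/(4L) = 1·338.4/(4·0.903) = 93.6877 Hz.
f_beat = |93.6877 − 84.9| = 8.79 Hz.

8.79 Hz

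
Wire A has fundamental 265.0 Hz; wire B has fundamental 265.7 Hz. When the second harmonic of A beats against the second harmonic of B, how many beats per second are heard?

1.4 Hz

Second harmonic of the first: 2·265.0 = 530.0 Hz.
Second harmonic of the second: 2·265.7 = 531.4 Hz.
f_beat = |530.0 − 531.4| = 1.4 Hz.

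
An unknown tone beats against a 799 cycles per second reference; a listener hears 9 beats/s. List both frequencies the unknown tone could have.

790 Hz or 808 Hz

|f − 799| = 9, so f = 799 ± 9.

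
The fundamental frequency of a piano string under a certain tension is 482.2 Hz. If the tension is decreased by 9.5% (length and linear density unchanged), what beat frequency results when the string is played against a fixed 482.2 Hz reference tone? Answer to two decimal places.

For a string, f ∝ √T, so the new frequency is 482.2·√0.905 = 458.7240 Hz.
f_beat = |458.7240 − 482.2| = 23.48 Hz.

23.48 Hz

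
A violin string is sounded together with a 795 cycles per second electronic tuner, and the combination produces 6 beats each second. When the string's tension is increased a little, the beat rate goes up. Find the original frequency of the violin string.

801 Hz

|f − 795| = 6, so the violin string was at either 789 Hz or 801 Hz.
Higher tension means higher frequency; the adjustment raises the violin string's frequency.
The beat rate rose, so the adjustment moved the violin string further from 795 Hz — it was already above the reference.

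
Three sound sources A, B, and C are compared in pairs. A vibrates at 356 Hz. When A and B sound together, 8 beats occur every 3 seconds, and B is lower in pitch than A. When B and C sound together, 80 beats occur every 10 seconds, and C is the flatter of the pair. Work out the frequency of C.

A–B: Beat frequency = 8/3 = 2.6667 Hz.
B is below A, so f_B = 356 − 2.6667 = 353.3333 Hz.
B–C: Beat frequency = 80/10 = 8 Hz.
C is below B, so f_C = 353.3333 − 8 = 345.3333 Hz.

345.3333 Hz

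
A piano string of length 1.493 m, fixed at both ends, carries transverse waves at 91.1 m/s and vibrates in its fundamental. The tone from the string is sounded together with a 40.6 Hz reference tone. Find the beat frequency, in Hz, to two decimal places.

10.09 Hz

For a string fixed at both ends, f_n = n·v/(2L) = 1·91.1/(2·1.493) = 30.5090 Hz.
f_beat = |30.5090 − 40.6| = 10.09 Hz.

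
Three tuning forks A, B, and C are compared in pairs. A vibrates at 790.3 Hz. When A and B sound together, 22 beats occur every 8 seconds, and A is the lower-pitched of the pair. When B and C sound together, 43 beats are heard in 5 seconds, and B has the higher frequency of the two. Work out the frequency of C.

A–B: Beat frequency = 22/8 = 2.75 Hz.
B is above A, so f_B = 790.3 + 2.75 = 793.05 Hz.
B–C: Beat frequency = 43/5 = 8.6 Hz.
C is below B, so f_C = 793.05 − 8.6 = 784.45 Hz.

784.45 Hz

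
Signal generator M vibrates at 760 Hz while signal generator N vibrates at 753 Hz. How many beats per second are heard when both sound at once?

7 Hz

f_beat = |f₁ − f₂|.
|760 − 753| = 7 Hz.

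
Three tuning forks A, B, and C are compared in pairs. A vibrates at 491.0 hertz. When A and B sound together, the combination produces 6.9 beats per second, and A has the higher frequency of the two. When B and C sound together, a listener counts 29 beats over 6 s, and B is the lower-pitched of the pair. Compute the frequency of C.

488.9333 Hz

B is below A, so f_B = 491.0 − 6.9 = 484.1 Hz.
B–C: Beat frequency = 29/6 = 4.8333 Hz.
C is above B, so f_C = 484.1 + 4.8333 = 488.9333 Hz.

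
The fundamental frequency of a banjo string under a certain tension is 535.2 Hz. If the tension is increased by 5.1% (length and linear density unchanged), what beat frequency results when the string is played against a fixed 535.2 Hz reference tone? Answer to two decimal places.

13.48 Hz

For a string, f ∝ √T, so the new frequency is 535.2·√1.051 = 548.6779 Hz.
f_beat = |548.6779 − 535.2| = 13.48 Hz.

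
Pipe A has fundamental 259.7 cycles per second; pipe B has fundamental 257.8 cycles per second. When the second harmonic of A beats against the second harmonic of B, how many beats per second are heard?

3.8 Hz

Second harmonic of the first: 2·259.7 = 519.4 Hz.
Second harmonic of the second: 2·257.8 = 515.6 Hz.
f_beat = |519.4 − 515.6| = 3.8 Hz.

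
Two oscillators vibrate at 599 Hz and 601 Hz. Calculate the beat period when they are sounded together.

0.500 s

f_beat = |599 − 601| = 2 Hz.
Beat period T = 1 / f_beat = 1 / 2 s.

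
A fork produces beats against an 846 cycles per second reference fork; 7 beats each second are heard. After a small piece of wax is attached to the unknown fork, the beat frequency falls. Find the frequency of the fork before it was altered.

|f − 846| = 7, so the fork was at either 839 Hz or 853 Hz.
Loading a fork with wax lowers its frequency; the adjustment lowers the fork's frequency.
The beat rate fell, so the adjustment moved the fork toward 846 Hz — it must have started above the reference.

853 Hz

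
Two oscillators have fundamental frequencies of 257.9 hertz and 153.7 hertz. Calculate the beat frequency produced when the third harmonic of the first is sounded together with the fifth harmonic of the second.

5.2 Hz

Third harmonic of the first: 3·257.9 = 773.7 Hz.
Fifth harmonic of the second: 5·153.7 = 768.5 Hz.
f_beat = |773.7 − 768.5| = 5.2 Hz.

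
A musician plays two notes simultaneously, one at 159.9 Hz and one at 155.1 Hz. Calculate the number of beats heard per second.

4.8 Hz

The beat frequency equals the magnitude of the frequency difference.
|159.9 − 155.1| = 4.8 Hz.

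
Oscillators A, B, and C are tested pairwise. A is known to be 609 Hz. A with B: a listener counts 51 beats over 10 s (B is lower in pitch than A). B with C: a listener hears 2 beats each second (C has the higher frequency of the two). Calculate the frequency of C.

A–B: Beat frequency = 51/10 = 5.1 Hz.
B is below A, so f_B = 609 − 5.1 = 603.9 Hz.
C is above B, so f_C = 603.9 + 2 = 605.9 Hz.

605.9 Hz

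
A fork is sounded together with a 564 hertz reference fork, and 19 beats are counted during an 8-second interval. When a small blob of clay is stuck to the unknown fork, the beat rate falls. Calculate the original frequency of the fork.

566.375 Hz

Beat frequency = 19/8 = 2.375 Hz.
|f − 564| = 2.375, so the fork was at either 561.625 Hz or 566.375 Hz.
Adding mass to a fork lowers its frequency; the adjustment lowers the fork's frequency.
The beat rate fell, so the adjustment moved the fork toward 564 Hz — it must have started above the reference.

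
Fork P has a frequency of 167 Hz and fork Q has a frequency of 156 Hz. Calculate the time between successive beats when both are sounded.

f_beat = |167 − 156| = 11 Hz.
Beat period T = 1 / f_beat = 1 / 11 s.

0.091 s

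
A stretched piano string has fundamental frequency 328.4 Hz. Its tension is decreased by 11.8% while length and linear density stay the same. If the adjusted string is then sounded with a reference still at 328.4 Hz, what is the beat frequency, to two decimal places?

19.98 Hz

For a string, f ∝ √T, so the new frequency is 328.4·√0.882 = 308.4164 Hz.
f_beat = |308.4164 − 328.4| = 19.98 Hz.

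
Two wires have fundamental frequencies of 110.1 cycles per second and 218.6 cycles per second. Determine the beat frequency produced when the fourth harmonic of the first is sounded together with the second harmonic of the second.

3.2 Hz

Fourth harmonic of the first: 4·110.1 = 440.4 Hz.
Second harmonic of the second: 2·218.6 = 437.2 Hz.
f_beat = |440.4 − 437.2| = 3.2 Hz.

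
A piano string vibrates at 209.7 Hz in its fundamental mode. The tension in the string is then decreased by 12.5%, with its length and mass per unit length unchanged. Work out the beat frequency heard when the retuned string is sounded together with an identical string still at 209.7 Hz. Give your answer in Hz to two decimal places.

For a string, f ∝ √T, so the new frequency is 209.7·√0.875 = 196.1564 Hz.
f_beat = |196.1564 − 209.7| = 13.54 Hz.

13.54 Hz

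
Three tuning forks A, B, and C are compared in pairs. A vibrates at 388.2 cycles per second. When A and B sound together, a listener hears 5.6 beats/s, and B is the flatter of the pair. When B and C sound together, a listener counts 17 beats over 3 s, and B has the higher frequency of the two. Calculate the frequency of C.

376.9333 Hz

B is below A, so f_B = 388.2 − 5.6 = 382.6 Hz.
B–C: Beat frequency = 17/3 = 5.6667 Hz.
C is below B, so f_C = 382.6 − 5.6667 = 376.9333 Hz.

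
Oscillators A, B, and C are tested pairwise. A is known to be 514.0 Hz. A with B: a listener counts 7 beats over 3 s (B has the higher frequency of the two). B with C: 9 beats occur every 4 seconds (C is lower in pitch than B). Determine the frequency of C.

A–B: Beat frequency = 7/3 = 2.3333 Hz.
B is above A, so f_B = 514.0 + 2.3333 = 516.3333 Hz.
B–C: Beat frequency = 9/4 = 2.25 Hz.
C is below B, so f_C = 516.3333 − 2.25 = 514.0833 Hz.

514.0833 Hz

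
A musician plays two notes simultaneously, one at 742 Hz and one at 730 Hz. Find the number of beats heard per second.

f_beat = |f₁ − f₂|.
|742 − 730| = 12 Hz.

12 Hz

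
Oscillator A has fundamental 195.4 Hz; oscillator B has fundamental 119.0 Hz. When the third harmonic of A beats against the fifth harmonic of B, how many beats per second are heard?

8.8 Hz

Third harmonic of the first: 3·195.4 = 586.2 Hz.
Fifth harmonic of the second: 5·119.0 = 595.0 Hz.
f_beat = |586.2 − 595.0| = 8.8 Hz.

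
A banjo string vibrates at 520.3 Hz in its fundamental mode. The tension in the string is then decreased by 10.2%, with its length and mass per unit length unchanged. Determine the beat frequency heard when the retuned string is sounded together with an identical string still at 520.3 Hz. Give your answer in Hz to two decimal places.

For a string, f ∝ √T, so the new frequency is 520.3·√0.898 = 493.0512 Hz.
f_beat = |493.0512 − 520.3| = 27.25 Hz.

27.25 Hz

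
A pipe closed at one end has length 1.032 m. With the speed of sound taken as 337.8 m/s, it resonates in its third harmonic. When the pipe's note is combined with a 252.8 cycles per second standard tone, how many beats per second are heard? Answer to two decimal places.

7.31 Hz

Closed pipe (odd harmonics): f_n = n·v/(4L) = 3·337.8/(4·1.032) = 245.4942 Hz.
f_beat = |245.4942 − 252.8| = 7.31 Hz.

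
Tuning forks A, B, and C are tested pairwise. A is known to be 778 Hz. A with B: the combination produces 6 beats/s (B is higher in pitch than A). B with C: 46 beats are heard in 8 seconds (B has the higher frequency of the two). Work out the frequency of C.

778.25 Hz

B is above A, so f_B = 778 + 6 = 784 Hz.
B–C: Beat frequency = 46/8 = 5.75 Hz.
C is below B, so f_C = 784 − 5.75 = 778.25 Hz.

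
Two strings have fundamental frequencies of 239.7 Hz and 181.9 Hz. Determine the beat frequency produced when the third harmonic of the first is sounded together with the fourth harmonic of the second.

Third harmonic of the first: 3·239.7 = 719.1 Hz.
Fourth harmonic of the second: 4·181.9 = 727.6 Hz.
f_beat = |719.1 − 727.6| = 8.5 Hz.

8.5 Hz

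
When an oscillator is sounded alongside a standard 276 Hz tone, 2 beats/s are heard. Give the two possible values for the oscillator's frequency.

|f − 276| = 2, so f = 276 ± 2.

274 Hz or 278 Hz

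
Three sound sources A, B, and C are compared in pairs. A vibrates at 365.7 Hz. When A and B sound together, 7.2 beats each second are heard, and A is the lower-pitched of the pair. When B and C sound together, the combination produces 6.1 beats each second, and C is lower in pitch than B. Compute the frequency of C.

366.8 Hz

B is above A, so f_B = 365.7 + 7.2 = 372.9 Hz.
C is below B, so f_C = 372.9 − 6.1 = 366.8 Hz.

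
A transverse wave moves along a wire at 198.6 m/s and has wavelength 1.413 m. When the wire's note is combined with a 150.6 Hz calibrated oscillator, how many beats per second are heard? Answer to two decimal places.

Source frequency f = v/λ = 198.6/1.413 = 140.5520 Hz.
f_beat = |140.5520 − 150.6| = 10.05 Hz.

10.05 Hz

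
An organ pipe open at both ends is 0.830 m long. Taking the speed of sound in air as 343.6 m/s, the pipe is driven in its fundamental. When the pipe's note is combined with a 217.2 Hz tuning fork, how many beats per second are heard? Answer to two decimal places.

10.21 Hz

Open pipe: f_n = n·v/(2L) = 1·343.6/(2·0.830) = 206.9880 Hz.
f_beat = |206.9880 − 217.2| = 10.21 Hz.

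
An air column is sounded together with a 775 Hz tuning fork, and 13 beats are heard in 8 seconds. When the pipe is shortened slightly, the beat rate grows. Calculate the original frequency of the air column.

776.625 Hz

Beat frequency = 13/8 = 1.625 Hz.
|f − 775| = 1.625, so the air column was at either 773.375 Hz or 776.625 Hz.
A shorter pipe has a higher fundamental; the adjustment raises the air column's frequency.
The beat rate rose, so the adjustment moved the air column further from 775 Hz — it was already above the reference.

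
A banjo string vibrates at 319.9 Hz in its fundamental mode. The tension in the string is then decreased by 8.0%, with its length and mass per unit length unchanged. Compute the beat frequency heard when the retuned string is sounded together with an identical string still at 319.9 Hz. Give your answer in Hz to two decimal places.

13.06 Hz

For a string, f ∝ √T, so the new frequency is 319.9·√0.920 = 306.8373 Hz.
f_beat = |306.8373 − 319.9| = 13.06 Hz.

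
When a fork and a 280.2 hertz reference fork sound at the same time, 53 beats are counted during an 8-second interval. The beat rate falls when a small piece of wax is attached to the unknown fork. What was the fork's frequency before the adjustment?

286.825 Hz

Beat frequency = 53/8 = 6.625 Hz.
|f − 280.2| = 6.625, so the fork was at either 273.575 Hz or 286.825 Hz.
Loading a fork with wax lowers its frequency; the adjustment lowers the fork's frequency.
The beat rate fell, so the adjustment moved the fork toward 280.2 Hz — it must have started above the reference.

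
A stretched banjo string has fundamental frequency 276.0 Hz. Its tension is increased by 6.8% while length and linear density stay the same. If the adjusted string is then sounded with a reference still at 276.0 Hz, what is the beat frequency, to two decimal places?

9.23 Hz

For a string, f ∝ √T, so the new frequency is 276.0·√1.068 = 285.2297 Hz.
f_beat = |285.2297 − 276.0| = 9.23 Hz.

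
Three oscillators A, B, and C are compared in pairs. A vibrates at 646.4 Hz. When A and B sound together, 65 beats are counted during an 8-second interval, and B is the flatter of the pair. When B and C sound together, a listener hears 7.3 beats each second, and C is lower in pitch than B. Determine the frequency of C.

A–B: Beat frequency = 65/8 = 8.125 Hz.
B is below A, so f_B = 646.4 − 8.125 = 638.275 Hz.
C is below B, so f_C = 638.275 − 7.3 = 630.975 Hz.

630.975 Hz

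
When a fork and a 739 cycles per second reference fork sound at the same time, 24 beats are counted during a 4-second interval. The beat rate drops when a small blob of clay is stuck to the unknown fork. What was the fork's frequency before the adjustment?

Beat frequency = 24/4 = 6 Hz.
|f − 739| = 6, so the fork was at either 733 Hz or 745 Hz.
Adding mass to a fork lowers its frequency; the adjustment lowers the fork's frequency.
The beat rate fell, so the adjustment moved the fork toward 739 Hz — it must have started above the reference.

745 Hz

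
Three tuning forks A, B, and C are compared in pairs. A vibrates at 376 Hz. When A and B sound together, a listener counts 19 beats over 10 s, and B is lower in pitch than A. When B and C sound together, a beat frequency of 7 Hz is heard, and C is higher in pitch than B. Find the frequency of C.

A–B: Beat frequency = 19/10 = 1.9 Hz.
B is below A, so f_B = 376 − 1.9 = 374.1 Hz.
C is above B, so f_C = 374.1 + 7 = 381.1 Hz.

381.1 Hz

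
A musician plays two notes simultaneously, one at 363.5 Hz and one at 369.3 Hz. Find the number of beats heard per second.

The beat frequency equals the magnitude of the frequency difference.
|363.5 − 369.3| = 5.8 Hz.

5.8 Hz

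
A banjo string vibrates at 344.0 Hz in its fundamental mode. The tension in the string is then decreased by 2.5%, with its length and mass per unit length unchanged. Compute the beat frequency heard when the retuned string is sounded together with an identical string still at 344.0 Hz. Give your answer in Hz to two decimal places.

4.33 Hz

For a string, f ∝ √T, so the new frequency is 344.0·√0.975 = 339.6728 Hz.
f_beat = |339.6728 − 344.0| = 4.33 Hz.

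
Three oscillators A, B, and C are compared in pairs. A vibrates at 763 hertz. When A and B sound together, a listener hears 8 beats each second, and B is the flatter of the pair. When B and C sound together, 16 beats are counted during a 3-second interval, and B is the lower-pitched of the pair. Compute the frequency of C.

B is below A, so f_B = 763 − 8 = 755 Hz.
B–C: Beat frequency = 16/3 = 5.3333 Hz.
C is above B, so f_C = 755 + 5.3333 = 760.3333 Hz.

760.3333 Hz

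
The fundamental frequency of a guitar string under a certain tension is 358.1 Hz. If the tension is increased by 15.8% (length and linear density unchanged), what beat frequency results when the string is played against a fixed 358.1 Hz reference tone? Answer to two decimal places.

For a string, f ∝ √T, so the new frequency is 358.1·√1.158 = 385.3529 Hz.
f_beat = |385.3529 − 358.1| = 27.25 Hz.

27.25 Hz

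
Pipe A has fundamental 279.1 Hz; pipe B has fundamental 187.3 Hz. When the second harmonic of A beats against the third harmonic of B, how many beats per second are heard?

Second harmonic of the first: 2·279.1 = 558.2 Hz.
Third harmonic of the second: 3·187.3 = 561.9 Hz.
f_beat = |558.2 − 561.9| = 3.7 Hz.

3.7 Hz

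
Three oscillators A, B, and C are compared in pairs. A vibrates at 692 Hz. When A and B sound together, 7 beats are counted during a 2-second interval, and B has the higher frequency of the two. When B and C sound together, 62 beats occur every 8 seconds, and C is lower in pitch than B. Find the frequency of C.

A–B: Beat frequency = 7/2 = 3.5 Hz.
B is above A, so f_B = 692 + 3.5 = 695.5 Hz.
B–C: Beat frequency = 62/8 = 7.75 Hz.
C is below B, so f_C = 695.5 − 7.75 = 687.75 Hz.

687.75 Hz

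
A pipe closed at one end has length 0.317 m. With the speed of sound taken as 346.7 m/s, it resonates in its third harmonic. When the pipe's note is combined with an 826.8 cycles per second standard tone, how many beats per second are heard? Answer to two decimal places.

Closed pipe (odd harmonics): f_n = n·v/(4L) = 3·346.7/(4·0.317) = 820.2681 Hz.
f_beat = |820.2681 − 826.8| = 6.53 Hz.

6.53 Hz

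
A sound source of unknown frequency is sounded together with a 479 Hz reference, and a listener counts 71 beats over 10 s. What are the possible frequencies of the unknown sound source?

Beat frequency = 71/10 = 7.1 Hz.
|f − 479| = 7.1, so f = 479 ± 7.1.

471.9 Hz or 486.1 Hz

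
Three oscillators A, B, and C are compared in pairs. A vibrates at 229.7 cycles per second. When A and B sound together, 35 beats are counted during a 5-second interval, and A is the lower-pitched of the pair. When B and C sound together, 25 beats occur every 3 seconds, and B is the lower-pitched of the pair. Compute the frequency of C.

245.0333 Hz

A–B: Beat frequency = 35/5 = 7 Hz.
B is above A, so f_B = 229.7 + 7 = 236.7 Hz.
B–C: Beat frequency = 25/3 = 8.3333 Hz.
C is above B, so f_C = 236.7 + 8.3333 = 245.0333 Hz.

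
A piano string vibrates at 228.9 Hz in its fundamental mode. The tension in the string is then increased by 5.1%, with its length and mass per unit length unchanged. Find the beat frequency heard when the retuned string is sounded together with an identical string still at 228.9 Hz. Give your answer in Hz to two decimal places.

5.76 Hz

For a string, f ∝ √T, so the new frequency is 228.9·√1.051 = 234.6644 Hz.
f_beat = |234.6644 − 228.9| = 5.76 Hz.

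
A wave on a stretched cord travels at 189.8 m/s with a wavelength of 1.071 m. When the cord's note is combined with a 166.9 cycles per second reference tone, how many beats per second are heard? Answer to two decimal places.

Source frequency f = v/λ = 189.8/1.071 = 177.2176 Hz.
f_beat = |177.2176 − 166.9| = 10.32 Hz.

10.32 Hz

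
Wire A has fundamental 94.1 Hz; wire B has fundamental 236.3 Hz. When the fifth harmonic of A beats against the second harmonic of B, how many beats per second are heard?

2.1 Hz

Fifth harmonic of the first: 5·94.1 = 470.5 Hz.
Second harmonic of the second: 2·236.3 = 472.6 Hz.
f_beat = |470.5 − 472.6| = 2.1 Hz.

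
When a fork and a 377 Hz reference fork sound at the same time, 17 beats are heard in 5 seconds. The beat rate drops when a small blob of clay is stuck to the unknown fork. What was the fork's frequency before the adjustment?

380.4 Hz

Beat frequency = 17/5 = 3.4 Hz.
|f − 377| = 3.4, so the fork was at either 373.6 Hz or 380.4 Hz.
Adding mass to a fork lowers its frequency; the adjustment lowers the fork's frequency.
The beat rate fell, so the adjustment moved the fork toward 377 Hz — it must have started above the reference.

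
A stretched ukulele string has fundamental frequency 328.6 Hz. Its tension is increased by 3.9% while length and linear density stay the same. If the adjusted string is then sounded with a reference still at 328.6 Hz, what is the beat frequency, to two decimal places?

6.35 Hz

For a string, f ∝ √T, so the new frequency is 328.6·√1.039 = 334.9464 Hz.
f_beat = |334.9464 − 328.6| = 6.35 Hz.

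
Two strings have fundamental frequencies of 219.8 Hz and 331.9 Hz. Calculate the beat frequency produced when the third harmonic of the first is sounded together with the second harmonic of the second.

4.4 Hz

Third harmonic of the first: 3·219.8 = 659.4 Hz.
Second harmonic of the second: 2·331.9 = 663.8 Hz.
f_beat = |659.4 − 663.8| = 4.4 Hz.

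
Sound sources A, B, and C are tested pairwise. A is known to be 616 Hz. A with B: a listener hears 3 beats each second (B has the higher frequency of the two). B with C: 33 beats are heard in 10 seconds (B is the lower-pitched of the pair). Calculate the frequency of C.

622.3 Hz

B is above A, so f_B = 616 + 3 = 619 Hz.
B–C: Beat frequency = 33/10 = 3.3 Hz.
C is above B, so f_C = 619 + 3.3 = 622.3 Hz.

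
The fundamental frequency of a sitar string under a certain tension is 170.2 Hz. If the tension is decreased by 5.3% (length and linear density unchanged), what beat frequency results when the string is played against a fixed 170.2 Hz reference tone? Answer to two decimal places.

4.57 Hz

For a string, f ∝ √T, so the new frequency is 170.2·√0.947 = 165.6283 Hz.
f_beat = |165.6283 − 170.2| = 4.57 Hz.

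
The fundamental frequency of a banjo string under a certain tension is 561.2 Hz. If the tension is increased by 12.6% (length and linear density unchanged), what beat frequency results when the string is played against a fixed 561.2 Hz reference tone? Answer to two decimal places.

For a string, f ∝ √T, so the new frequency is 561.2·√1.126 = 595.5070 Hz.
f_beat = |595.5070 − 561.2| = 34.31 Hz.

34.31 Hz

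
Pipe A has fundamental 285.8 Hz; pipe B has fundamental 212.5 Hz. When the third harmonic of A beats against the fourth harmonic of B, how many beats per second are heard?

Third harmonic of the first: 3·285.8 = 857.4 Hz.
Fourth harmonic of the second: 4·212.5 = 850.0 Hz.
f_beat = |857.4 − 850.0| = 7.4 Hz.

7.4 Hz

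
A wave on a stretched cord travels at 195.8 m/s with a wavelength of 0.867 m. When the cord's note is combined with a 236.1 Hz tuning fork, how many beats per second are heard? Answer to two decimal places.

10.26 Hz

Source frequency f = v/λ = 195.8/0.867 = 225.8362 Hz.
f_beat = |225.8362 − 236.1| = 10.26 Hz.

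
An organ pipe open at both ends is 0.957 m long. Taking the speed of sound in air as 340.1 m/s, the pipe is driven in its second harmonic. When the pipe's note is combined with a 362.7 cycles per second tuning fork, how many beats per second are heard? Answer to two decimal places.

7.32 Hz

Open pipe: f_n = n·v/(2L) = 2·340.1/(2·0.957) = 355.3814 Hz.
f_beat = |355.3814 − 362.7| = 7.32 Hz.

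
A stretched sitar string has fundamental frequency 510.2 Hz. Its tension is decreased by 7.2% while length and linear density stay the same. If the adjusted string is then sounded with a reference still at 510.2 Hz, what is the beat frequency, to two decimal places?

18.71 Hz

For a string, f ∝ √T, so the new frequency is 510.2·√0.928 = 491.4897 Hz.
f_beat = |491.4897 − 510.2| = 18.71 Hz.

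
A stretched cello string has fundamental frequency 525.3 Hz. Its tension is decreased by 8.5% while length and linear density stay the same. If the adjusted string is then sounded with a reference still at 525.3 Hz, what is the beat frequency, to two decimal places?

22.82 Hz

For a string, f ∝ √T, so the new frequency is 525.3·√0.915 = 502.4790 Hz.
f_beat = |502.4790 − 525.3| = 22.82 Hz.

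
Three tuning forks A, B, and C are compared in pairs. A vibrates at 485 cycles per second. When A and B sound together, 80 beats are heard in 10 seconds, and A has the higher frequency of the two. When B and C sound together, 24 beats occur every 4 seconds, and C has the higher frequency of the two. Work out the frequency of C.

A–B: Beat frequency = 80/10 = 8 Hz.
B is below A, so f_B = 485 − 8 = 477 Hz.
B–C: Beat frequency = 24/4 = 6 Hz.
C is above B, so f_C = 477 + 6 = 483 Hz.

483 Hz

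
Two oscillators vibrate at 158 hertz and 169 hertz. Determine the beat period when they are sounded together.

f_beat = |158 − 169| = 11 Hz.
Beat period T = 1 / f_beat = 1 / 11 s.

0.091 s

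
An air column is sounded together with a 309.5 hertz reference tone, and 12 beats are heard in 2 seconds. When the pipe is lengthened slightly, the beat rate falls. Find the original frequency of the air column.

Beat frequency = 12/2 = 6 Hz.
|f − 309.5| = 6, so the air column was at either 303.5 Hz or 315.5 Hz.
A longer pipe has a lower fundamental; the adjustment lowers the air column's frequency.
The beat rate fell, so the adjustment moved the air column toward 309.5 Hz — it must have started above the reference.

315.5 Hz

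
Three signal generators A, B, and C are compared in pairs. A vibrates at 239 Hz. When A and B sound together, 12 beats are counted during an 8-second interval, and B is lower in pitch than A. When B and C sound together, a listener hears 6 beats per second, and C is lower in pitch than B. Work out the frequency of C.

231.5 Hz

A–B: Beat frequency = 12/8 = 1.5 Hz.
B is below A, so f_B = 239 − 1.5 = 237.5 Hz.
C is below B, so f_C = 237.5 − 6 = 231.5 Hz.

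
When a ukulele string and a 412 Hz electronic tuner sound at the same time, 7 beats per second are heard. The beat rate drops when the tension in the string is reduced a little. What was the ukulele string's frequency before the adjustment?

|f − 412| = 7, so the ukulele string was at either 405 Hz or 419 Hz.
Lower tension means lower frequency; the adjustment lowers the ukulele string's frequency.
The beat rate fell, so the adjustment moved the ukulele string toward 412 Hz — it must have started above the reference.

419 Hz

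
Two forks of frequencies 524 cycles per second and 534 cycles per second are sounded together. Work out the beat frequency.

f_beat = |f₁ − f₂|.
|524 − 534| = 10 Hz.

10 Hz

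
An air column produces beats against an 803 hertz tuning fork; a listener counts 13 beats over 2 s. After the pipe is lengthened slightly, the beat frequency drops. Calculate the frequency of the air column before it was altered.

Beat frequency = 13/2 = 6.5 Hz.
|f − 803| = 6.5, so the air column was at either 796.5 Hz or 809.5 Hz.
A longer pipe has a lower fundamental; the adjustment lowers the air column's frequency.
The beat rate fell, so the adjustment moved the air column toward 803 Hz — it must have started above the reference.

809.5 Hz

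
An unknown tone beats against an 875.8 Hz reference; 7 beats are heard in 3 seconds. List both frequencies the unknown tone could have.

Beat frequency = 7/3 = 2.3333 Hz.
|f − 875.8| = 2.3333, so f = 875.8 ± 2.3333.

873.4667 Hz or 878.1333 Hz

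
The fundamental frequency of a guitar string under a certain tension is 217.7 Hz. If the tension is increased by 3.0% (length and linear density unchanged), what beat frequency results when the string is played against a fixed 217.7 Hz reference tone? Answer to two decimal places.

For a string, f ∝ √T, so the new frequency is 217.7·√1.030 = 220.9414 Hz.
f_beat = |220.9414 − 217.7| = 3.24 Hz.

3.24 Hz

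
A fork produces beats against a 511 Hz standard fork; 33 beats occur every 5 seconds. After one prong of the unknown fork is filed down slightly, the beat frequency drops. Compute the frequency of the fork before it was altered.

504.4 Hz

Beat frequency = 33/5 = 6.6 Hz.
|f − 511| = 6.6, so the fork was at either 504.4 Hz or 517.6 Hz.
Filing a prong removes mass and raises the fork's frequency; the adjustment raises the fork's frequency.
The beat rate fell, so the adjustment moved the fork toward 511 Hz — it must have started below the reference.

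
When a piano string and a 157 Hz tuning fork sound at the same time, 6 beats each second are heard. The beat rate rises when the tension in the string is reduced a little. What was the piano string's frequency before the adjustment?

151 Hz

|f − 157| = 6, so the piano string was at either 151 Hz or 163 Hz.
Lower tension means lower frequency; the adjustment lowers the piano string's frequency.
The beat rate rose, so the adjustment moved the piano string further from 157 Hz — it was already below the reference.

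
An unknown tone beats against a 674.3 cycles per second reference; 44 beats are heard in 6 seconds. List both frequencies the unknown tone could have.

666.9667 Hz or 681.6333 Hz

Beat frequency = 44/6 = 7.3333 Hz.
|f − 674.3| = 7.3333, so f = 674.3 ± 7.3333.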